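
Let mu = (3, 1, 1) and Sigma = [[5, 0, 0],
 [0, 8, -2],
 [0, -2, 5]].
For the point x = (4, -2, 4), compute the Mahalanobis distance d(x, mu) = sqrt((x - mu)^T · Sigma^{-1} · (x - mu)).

Step 1 — centre the observation: (x - mu) = (1, -3, 3).

Step 2 — invert Sigma (cofactor / det for 3×3, or solve directly):
  Sigma^{-1} = [[0.2, 0, 0],
 [0, 0.1389, 0.0556],
 [0, 0.0556, 0.2222]].

Step 3 — form the quadratic (x - mu)^T · Sigma^{-1} · (x - mu):
  Sigma^{-1} · (x - mu) = (0.2, -0.25, 0.5).
  (x - mu)^T · [Sigma^{-1} · (x - mu)] = (1)·(0.2) + (-3)·(-0.25) + (3)·(0.5) = 2.45.

Step 4 — take square root: d = √(2.45) ≈ 1.5652.

d(x, mu) = √(2.45) ≈ 1.5652


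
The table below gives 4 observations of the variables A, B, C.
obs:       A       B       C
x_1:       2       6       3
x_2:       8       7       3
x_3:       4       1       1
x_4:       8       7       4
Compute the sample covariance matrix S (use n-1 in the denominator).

Step 1 — column means:
  mean(A) = (2 + 8 + 4 + 8) / 4 = 22/4 = 5.5
  mean(B) = (6 + 7 + 1 + 7) / 4 = 21/4 = 5.25
  mean(C) = (3 + 3 + 1 + 4) / 4 = 11/4 = 2.75

Step 2 — sample covariance S[i,j] = (1/(n-1)) · Σ_k (x_{k,i} - mean_i) · (x_{k,j} - mean_j), with n-1 = 3.
  S[A,A] = ((-3.5)·(-3.5) + (2.5)·(2.5) + (-1.5)·(-1.5) + (2.5)·(2.5)) / 3 = 27/3 = 9
  S[A,B] = ((-3.5)·(0.75) + (2.5)·(1.75) + (-1.5)·(-4.25) + (2.5)·(1.75)) / 3 = 12.5/3 = 4.1667
  S[A,C] = ((-3.5)·(0.25) + (2.5)·(0.25) + (-1.5)·(-1.75) + (2.5)·(1.25)) / 3 = 5.5/3 = 1.8333
  S[B,B] = ((0.75)·(0.75) + (1.75)·(1.75) + (-4.25)·(-4.25) + (1.75)·(1.75)) / 3 = 24.75/3 = 8.25
  S[B,C] = ((0.75)·(0.25) + (1.75)·(0.25) + (-4.25)·(-1.75) + (1.75)·(1.25)) / 3 = 10.25/3 = 3.4167
  S[C,C] = ((0.25)·(0.25) + (0.25)·(0.25) + (-1.75)·(-1.75) + (1.25)·(1.25)) / 3 = 4.75/3 = 1.5833

S is symmetric (S[j,i] = S[i,j]). Assembling:

S = [[9, 4.1667, 1.8333],
 [4.1667, 8.25, 3.4167],
 [1.8333, 3.4167, 1.5833]]


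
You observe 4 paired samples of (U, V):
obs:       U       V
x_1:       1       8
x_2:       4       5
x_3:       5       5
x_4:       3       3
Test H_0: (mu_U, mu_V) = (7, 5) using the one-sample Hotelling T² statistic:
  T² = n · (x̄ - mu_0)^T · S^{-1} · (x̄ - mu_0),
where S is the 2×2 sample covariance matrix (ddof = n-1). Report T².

Step 1 — sample mean vector:
  mean(U) = (1 + 4 + 5 + 3) / 4 = 13/4 = 3.25
  mean(V) = (8 + 5 + 5 + 3) / 4 = 21/4 = 5.25
  x̄ = (3.25, 5.25),  deviation x̄ - mu_0 = (3.25, 5.25) - (7, 5) = (-3.75, 0.25).

Step 2 — sample covariance matrix, S[i,j] = (1/(n-1)) · Σ_k (x_{k,i} - mean_i) · (x_{k,j} - mean_j), divisor n-1 = 3:
  S[U,U] = ((-2.25)·(-2.25) + (0.75)·(0.75) + (1.75)·(1.75) + (-0.25)·(-0.25)) / 3 = 8.75/3 = 2.9167
  S[U,V] = ((-2.25)·(2.75) + (0.75)·(-0.25) + (1.75)·(-0.25) + (-0.25)·(-2.25)) / 3 = -6.25/3 = -2.0833
  S[V,V] = ((2.75)·(2.75) + (-0.25)·(-0.25) + (-0.25)·(-0.25) + (-2.25)·(-2.25)) / 3 = 12.75/3 = 4.25
  S = [[2.9167, -2.0833],
 [-2.0833, 4.25]].

Step 3 — invert S. det(S) = 2.9167·4.25 - (-2.0833)² = 8.0556.
  S^{-1} = (1/det) · [[d, -b], [-b, a]] = [[0.5276, 0.2586],
 [0.2586, 0.3621]].

Step 4 — quadratic form (x̄ - mu_0)^T · S^{-1} · (x̄ - mu_0):
  S^{-1} · (x̄ - mu_0) = (-1.9138, -0.8793),
  (x̄ - mu_0)^T · [...] = (-3.75)·(-1.9138) + (0.25)·(-0.8793) = 6.9569.

Step 5 — scale by n: T² = 4 · 6.9569 = 27.8276.

T² ≈ 27.8276


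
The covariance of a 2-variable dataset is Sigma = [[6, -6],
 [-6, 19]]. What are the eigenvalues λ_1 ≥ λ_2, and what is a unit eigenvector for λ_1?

Step 1 — characteristic polynomial of 2×2 Sigma:
  det(Sigma - λI) = λ² - trace · λ + det = 0.
  trace = 6 + 19 = 25, det = 6·19 - (-6)² = 78.
Step 2 — discriminant:
  Δ = trace² - 4·det = 625 - 312 = 313.
Step 3 — eigenvalues:
  λ = (trace ± √Δ)/2 = (25 ± 17.6918)/2,
  λ_1 = 21.3459,  λ_2 = 3.6541.

Step 4 — unit eigenvector for λ_1: solve (Sigma - λ_1 I)v = 0. First row:
  (6 - 21.3459)·v_x + (-6)·v_y = 0, i.e. (-15.3459)·v_x + (-6)·v_y = 0,
  so v ∝ (b, λ_1 - a) = (-6, 15.3459); multiply by -1 so the first entry is positive: u = (6, -15.3459).
  ||u|| = √((6)² + (-15.3459)²) = √(271.4967) ≈ 16.4772,
  v_1 = u/||u|| ≈ (0.3641, -0.9313) (||v_1|| = 1).

λ_1 = 21.3459,  λ_2 = 3.6541;  v_1 ≈ (0.3641, -0.9313)


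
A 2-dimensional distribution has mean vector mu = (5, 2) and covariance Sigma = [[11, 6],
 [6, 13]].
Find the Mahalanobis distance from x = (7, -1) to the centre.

Step 1 — centre the observation: (x - mu) = (2, -3).

Step 2 — invert Sigma. det(Sigma) = 11·13 - (6)² = 107.
  Sigma^{-1} = (1/det) · [[d, -b], [-b, a]] = [[0.1215, -0.0561],
 [-0.0561, 0.1028]].

Step 3 — form the quadratic (x - mu)^T · Sigma^{-1} · (x - mu):
  Sigma^{-1} · (x - mu) = (0.4112, -0.4206).
  (x - mu)^T · [Sigma^{-1} · (x - mu)] = (2)·(0.4112) + (-3)·(-0.4206) = 2.0841.

Step 4 — take square root: d = √(2.0841) ≈ 1.4436.

d(x, mu) = √(2.0841) ≈ 1.4436


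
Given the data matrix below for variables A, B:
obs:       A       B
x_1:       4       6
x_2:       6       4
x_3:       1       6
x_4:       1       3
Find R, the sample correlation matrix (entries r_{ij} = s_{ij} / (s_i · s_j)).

Step 1 — column means:
  mean(A) = (4 + 6 + 1 + 1) / 4 = 12/4 = 3
  mean(B) = (6 + 4 + 6 + 3) / 4 = 19/4 = 4.75

Step 2 — sample variances and covariances s[i,j] = (1/(n-1)) · Σ_k (x_{k,i} - mean_i) · (x_{k,j} - mean_j), with n-1 = 3:
  s[A,A] = ((1)·(1) + (3)·(3) + (-2)·(-2) + (-2)·(-2)) / 3 = 18/3 = 6
  s[A,B] = ((1)·(1.25) + (3)·(-0.75) + (-2)·(1.25) + (-2)·(-1.75)) / 3 = 0/3 = 0
  s[B,B] = ((1.25)·(1.25) + (-0.75)·(-0.75) + (1.25)·(1.25) + (-1.75)·(-1.75)) / 3 = 6.75/3 = 2.25
  Sample standard deviations s_i = √(s[i,i]):
  s(A) = √(6) = 2.4495
  s(B) = √(2.25) = 1.5

Step 3 — r_{ij} = s_{ij} / (s_i · s_j):
  r[A,A] = 1 (diagonal).
  r[A,B] = 0 / (2.4495 · 1.5) = 0 / 3.6742 = 0
  r[B,B] = 1 (diagonal).

R is symmetric with unit diagonal. Assembling:

R = [[1, 0],
 [0, 1]]


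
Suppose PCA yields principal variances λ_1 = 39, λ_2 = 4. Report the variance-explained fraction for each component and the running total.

Step 1 — total variance = trace(Sigma) = Σ λ_i = 39 + 4 = 43.

Step 2 — fraction explained by component i = λ_i / Σ λ:
  PC1: 39/43 = 0.907
  PC2: 4/43 = 0.093

Step 3 — cumulative fraction after k components = (λ_1 + ... + λ_k) / Σ λ:
  k = 1: 39/43 = 0.907
  k = 2: (39 + 4)/43 = 43/43 = 1

Summary (fraction, with percent):

explained: PC1 0.907 (90.7%), PC2 0.093 (9.3%);  cumulative: 0.907, 1


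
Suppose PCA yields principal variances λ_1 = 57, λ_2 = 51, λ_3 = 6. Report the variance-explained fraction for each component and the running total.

Step 1 — total variance = trace(Sigma) = Σ λ_i = 57 + 51 + 6 = 114.

Step 2 — fraction explained by component i = λ_i / Σ λ:
  PC1: 57/114 = 0.5
  PC2: 51/114 = 0.4474
  PC3: 6/114 = 0.0526

Step 3 — cumulative fraction after k components = (λ_1 + ... + λ_k) / Σ λ:
  k = 1: 57/114 = 0.5
  k = 2: (57 + 51)/114 = 108/114 = 0.9474
  k = 3: (57 + 51 + 6)/114 = 114/114 = 1

Summary (fraction, with percent):

explained: PC1 0.5 (50%), PC2 0.4474 (44.74%), PC3 0.0526 (5.26%);  cumulative: 0.5, 0.9474, 1


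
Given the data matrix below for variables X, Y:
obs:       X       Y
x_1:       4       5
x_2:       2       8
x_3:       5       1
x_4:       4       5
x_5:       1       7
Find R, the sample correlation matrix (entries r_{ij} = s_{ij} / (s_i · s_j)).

Step 1 — column means:
  mean(X) = (4 + 2 + 5 + 4 + 1) / 5 = 16/5 = 3.2
  mean(Y) = (5 + 8 + 1 + 5 + 7) / 5 = 26/5 = 5.2

Step 2 — sample variances and covariances s[i,j] = (1/(n-1)) · Σ_k (x_{k,i} - mean_i) · (x_{k,j} - mean_j), with n-1 = 4:
  s[X,X] = ((0.8)·(0.8) + (-1.2)·(-1.2) + (1.8)·(1.8) + (0.8)·(0.8) + (-2.2)·(-2.2)) / 4 = 10.8/4 = 2.7
  s[X,Y] = ((0.8)·(-0.2) + (-1.2)·(2.8) + (1.8)·(-4.2) + (0.8)·(-0.2) + (-2.2)·(1.8)) / 4 = -15.2/4 = -3.8
  s[Y,Y] = ((-0.2)·(-0.2) + (2.8)·(2.8) + (-4.2)·(-4.2) + (-0.2)·(-0.2) + (1.8)·(1.8)) / 4 = 28.8/4 = 7.2
  Sample standard deviations s_i = √(s[i,i]):
  s(X) = √(2.7) = 1.6432
  s(Y) = √(7.2) = 2.6833

Step 3 — r_{ij} = s_{ij} / (s_i · s_j):
  r[X,X] = 1 (diagonal).
  r[X,Y] = -3.8 / (1.6432 · 2.6833) = -3.8 / 4.4091 = -0.8619
  r[Y,Y] = 1 (diagonal).

R is symmetric with unit diagonal. Assembling:

R = [[1, -0.8619],
 [-0.8619, 1]]


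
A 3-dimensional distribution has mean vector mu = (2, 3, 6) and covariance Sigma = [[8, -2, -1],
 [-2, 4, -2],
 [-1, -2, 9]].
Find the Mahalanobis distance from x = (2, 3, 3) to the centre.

Step 1 — centre the observation: (x - mu) = (0, 0, -3).

Step 2 — invert Sigma (cofactor / det for 3×3, or solve directly):
  Sigma^{-1} = [[0.1538, 0.0962, 0.0385],
 [0.0962, 0.3413, 0.0865],
 [0.0385, 0.0865, 0.1346]].

Step 3 — form the quadratic (x - mu)^T · Sigma^{-1} · (x - mu):
  Sigma^{-1} · (x - mu) = (-0.1154, -0.2596, -0.4038).
  (x - mu)^T · [Sigma^{-1} · (x - mu)] = (0)·(-0.1154) + (0)·(-0.2596) + (-3)·(-0.4038) = 1.2115.

Step 4 — take square root: d = √(1.2115) ≈ 1.1007.

d(x, mu) = √(1.2115) ≈ 1.1007


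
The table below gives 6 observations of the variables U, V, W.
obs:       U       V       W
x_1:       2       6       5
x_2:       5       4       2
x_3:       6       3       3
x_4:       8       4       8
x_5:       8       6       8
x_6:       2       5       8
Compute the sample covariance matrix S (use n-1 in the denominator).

Step 1 — column means:
  mean(U) = (2 + 5 + 6 + 8 + 8 + 2) / 6 = 31/6 = 5.1667
  mean(V) = (6 + 4 + 3 + 4 + 6 + 5) / 6 = 28/6 = 4.6667
  mean(W) = (5 + 2 + 3 + 8 + 8 + 8) / 6 = 34/6 = 5.6667

Step 2 — sample covariance S[i,j] = (1/(n-1)) · Σ_k (x_{k,i} - mean_i) · (x_{k,j} - mean_j), with n-1 = 5.
  S[U,U] = ((-3.1667)·(-3.1667) + (-0.1667)·(-0.1667) + (0.8333)·(0.8333) + (2.8333)·(2.8333) + (2.8333)·(2.8333) + (-3.1667)·(-3.1667)) / 5 = 36.8333/5 = 7.3667
  S[U,V] = ((-3.1667)·(1.3333) + (-0.1667)·(-0.6667) + (0.8333)·(-1.6667) + (2.8333)·(-0.6667) + (2.8333)·(1.3333) + (-3.1667)·(0.3333)) / 5 = -4.6667/5 = -0.9333
  S[U,W] = ((-3.1667)·(-0.6667) + (-0.1667)·(-3.6667) + (0.8333)·(-2.6667) + (2.8333)·(2.3333) + (2.8333)·(2.3333) + (-3.1667)·(2.3333)) / 5 = 6.3333/5 = 1.2667
  S[V,V] = ((1.3333)·(1.3333) + (-0.6667)·(-0.6667) + (-1.6667)·(-1.6667) + (-0.6667)·(-0.6667) + (1.3333)·(1.3333) + (0.3333)·(0.3333)) / 5 = 7.3333/5 = 1.4667
  S[V,W] = ((1.3333)·(-0.6667) + (-0.6667)·(-3.6667) + (-1.6667)·(-2.6667) + (-0.6667)·(2.3333) + (1.3333)·(2.3333) + (0.3333)·(2.3333)) / 5 = 8.3333/5 = 1.6667
  S[W,W] = ((-0.6667)·(-0.6667) + (-3.6667)·(-3.6667) + (-2.6667)·(-2.6667) + (2.3333)·(2.3333) + (2.3333)·(2.3333) + (2.3333)·(2.3333)) / 5 = 37.3333/5 = 7.4667

S is symmetric (S[j,i] = S[i,j]). Assembling:

S = [[7.3667, -0.9333, 1.2667],
 [-0.9333, 1.4667, 1.6667],
 [1.2667, 1.6667, 7.4667]]


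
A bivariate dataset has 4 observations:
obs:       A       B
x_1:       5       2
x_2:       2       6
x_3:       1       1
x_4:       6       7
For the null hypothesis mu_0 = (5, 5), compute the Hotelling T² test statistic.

Step 1 — sample mean vector:
  mean(A) = (5 + 2 + 1 + 6) / 4 = 14/4 = 3.5
  mean(B) = (2 + 6 + 1 + 7) / 4 = 16/4 = 4
  x̄ = (3.5, 4),  deviation x̄ - mu_0 = (3.5, 4) - (5, 5) = (-1.5, -1).

Step 2 — sample covariance matrix, S[i,j] = (1/(n-1)) · Σ_k (x_{k,i} - mean_i) · (x_{k,j} - mean_j), divisor n-1 = 3:
  S[A,A] = ((1.5)·(1.5) + (-1.5)·(-1.5) + (-2.5)·(-2.5) + (2.5)·(2.5)) / 3 = 17/3 = 5.6667
  S[A,B] = ((1.5)·(-2) + (-1.5)·(2) + (-2.5)·(-3) + (2.5)·(3)) / 3 = 9/3 = 3
  S[B,B] = ((-2)·(-2) + (2)·(2) + (-3)·(-3) + (3)·(3)) / 3 = 26/3 = 8.6667
  S = [[5.6667, 3],
 [3, 8.6667]].

Step 3 — invert S. det(S) = 5.6667·8.6667 - (3)² = 40.1111.
  S^{-1} = (1/det) · [[d, -b], [-b, a]] = [[0.2161, -0.0748],
 [-0.0748, 0.1413]].

Step 4 — quadratic form (x̄ - mu_0)^T · S^{-1} · (x̄ - mu_0):
  S^{-1} · (x̄ - mu_0) = (-0.2493, -0.0291),
  (x̄ - mu_0)^T · [...] = (-1.5)·(-0.2493) + (-1)·(-0.0291) = 0.403.

Step 5 — scale by n: T² = 4 · 0.403 = 1.6122.

T² ≈ 1.6122


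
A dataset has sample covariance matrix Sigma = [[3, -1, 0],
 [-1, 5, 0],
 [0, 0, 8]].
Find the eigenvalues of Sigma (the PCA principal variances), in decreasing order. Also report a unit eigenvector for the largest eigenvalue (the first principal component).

Step 1 — characteristic polynomial p(λ) = det(λI - Sigma) = λ³ - tr·λ² + c_1·λ - det, where tr = trace, c_1 = sum of the principal 2×2 minors, det = det(Sigma):
  tr = 3 + 5 + 8 = 16,
  c_1 = (3·5 - (-1)²) + (3·8 - (0)²) + (5·8 - (0)²) = 14 + 24 + 40 = 78,
  det = 3·(5·8 - (0)²) - (-1)·((-1)·8 - (0)·(0)) + (0)·((-1)·(0) - 5·(0)) = 3·(40) - (-1)·(-8) + (0)·(0) = 112.
  So p(λ) = λ³ - 16λ² + 78λ - 112.
Step 2 — look for an integer root (rational root theorem: any rational root is an integer divisor of 112). Testing λ = 8:
  p(8) = 512 - 1024 + 624 - 112 = 0  ✓
  Dividing out (λ - 8): p(λ) = (λ - 8)(λ² - 8λ + 14).
Step 3 — remaining eigenvalues from the quadratic λ² - 8λ + 14 = 0:
  Δ = 8² - 4·14 = 64 - 56 = 8,  λ = (8 ± √8)/2 = (8 ± 2.8284)/2 ≈ 5.4142 or 2.5858.
  Sorted: λ_1 = 8,  λ_2 = 5.4142,  λ_3 = 2.5858  (check: sum = 16 = tr ✓).

Step 4 — unit eigenvector for λ_1 = 8: v spans the null space of (Sigma - λ_1 I), whose rows are
  r_1 = (-5, -1, 0),  r_2 = (-1, -3, 0),  r_3 = (0, 0, 0).
  v is orthogonal to every row, so take v ∝ r_1 × r_2 = ((-1)·(0) - (0)·(-3), (0)·(-1) - (-5)·(0), (-5)·(-3) - (-1)·(-1)) = (0, 0, 14).
  Rescale (divide by 14): u = (0, 0, 1).
  ||u|| = √((0)² + (0)² + (1)²) = √(1) = 1,  v_1 = u/||u|| ≈ (0, 0, 1) (||v_1|| = 1).

λ_1 = 8,  λ_2 = 5.4142,  λ_3 = 2.5858;  v_1 ≈ (0, 0, 1)


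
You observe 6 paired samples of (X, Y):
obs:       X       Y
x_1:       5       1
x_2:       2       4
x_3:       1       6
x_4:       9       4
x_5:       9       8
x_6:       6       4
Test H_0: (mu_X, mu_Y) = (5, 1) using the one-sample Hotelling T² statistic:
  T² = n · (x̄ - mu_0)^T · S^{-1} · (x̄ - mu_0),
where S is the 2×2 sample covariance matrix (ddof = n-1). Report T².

Step 1 — sample mean vector:
  mean(X) = (5 + 2 + 1 + 9 + 9 + 6) / 6 = 32/6 = 5.3333
  mean(Y) = (1 + 4 + 6 + 4 + 8 + 4) / 6 = 27/6 = 4.5
  x̄ = (5.3333, 4.5),  deviation x̄ - mu_0 = (5.3333, 4.5) - (5, 1) = (0.3333, 3.5).

Step 2 — sample covariance matrix, S[i,j] = (1/(n-1)) · Σ_k (x_{k,i} - mean_i) · (x_{k,j} - mean_j), divisor n-1 = 5:
  S[X,X] = ((-0.3333)·(-0.3333) + (-3.3333)·(-3.3333) + (-4.3333)·(-4.3333) + (3.6667)·(3.6667) + (3.6667)·(3.6667) + (0.6667)·(0.6667)) / 5 = 57.3333/5 = 11.4667
  S[X,Y] = ((-0.3333)·(-3.5) + (-3.3333)·(-0.5) + (-4.3333)·(1.5) + (3.6667)·(-0.5) + (3.6667)·(3.5) + (0.6667)·(-0.5)) / 5 = 7/5 = 1.4
  S[Y,Y] = ((-3.5)·(-3.5) + (-0.5)·(-0.5) + (1.5)·(1.5) + (-0.5)·(-0.5) + (3.5)·(3.5) + (-0.5)·(-0.5)) / 5 = 27.5/5 = 5.5
  S = [[11.4667, 1.4],
 [1.4, 5.5]].

Step 3 — invert S. det(S) = 11.4667·5.5 - (1.4)² = 61.1067.
  S^{-1} = (1/det) · [[d, -b], [-b, a]] = [[0.09, -0.0229],
 [-0.0229, 0.1877]].

Step 4 — quadratic form (x̄ - mu_0)^T · S^{-1} · (x̄ - mu_0):
  S^{-1} · (x̄ - mu_0) = (-0.0502, 0.6491),
  (x̄ - mu_0)^T · [...] = (0.3333)·(-0.0502) + (3.5)·(0.6491) = 2.2553.

Step 5 — scale by n: T² = 6 · 2.2553 = 13.5315.

T² ≈ 13.5315


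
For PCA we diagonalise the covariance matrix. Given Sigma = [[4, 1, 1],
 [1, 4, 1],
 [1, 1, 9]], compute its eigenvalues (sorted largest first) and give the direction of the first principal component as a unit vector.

Step 1 — characteristic polynomial p(λ) = det(λI - Sigma) = λ³ - tr·λ² + c_1·λ - det, where tr = trace, c_1 = sum of the principal 2×2 minors, det = det(Sigma):
  tr = 4 + 4 + 9 = 17,
  c_1 = (4·4 - (1)²) + (4·9 - (1)²) + (4·9 - (1)²) = 15 + 35 + 35 = 85,
  det = 4·(4·9 - (1)²) - (1)·((1)·9 - (1)·(1)) + (1)·((1)·(1) - 4·(1)) = 4·(35) - (1)·(8) + (1)·(-3) = 129.
  So p(λ) = λ³ - 17λ² + 85λ - 129.
Step 2 — look for an integer root (rational root theorem: any rational root is an integer divisor of 129). Testing λ = 3:
  p(3) = 27 - 153 + 255 - 129 = 0  ✓
  Dividing out (λ - 3): p(λ) = (λ - 3)(λ² - 14λ + 43).
Step 3 — remaining eigenvalues from the quadratic λ² - 14λ + 43 = 0:
  Δ = 14² - 4·43 = 196 - 172 = 24,  λ = (14 ± √24)/2 = (14 ± 4.899)/2 ≈ 9.4495 or 4.5505.
  Sorted: λ_1 = 9.4495,  λ_2 = 4.5505,  λ_3 = 3  (check: sum = 17 = tr ✓).

Step 4 — unit eigenvector for λ_1 ≈ 9.4495: v spans the null space of (Sigma - λ_1 I), whose rows are
  r_1 = (-5.4495, 1, 1),  r_2 = (1, -5.4495, 1),  r_3 = (1, 1, -0.4495).
  v is orthogonal to every row, so take v ∝ r_1 × r_2 = ((1)·(1) - (1)·(-5.4495), (1)·(1) - (-5.4495)·(1), (-5.4495)·(-5.4495) - (1)·(1)) ≈ (6.4495, 6.4495, 28.6969).
  Let u = (6.4495, 6.4495, 28.6969).
  ||u|| = √((6.4495)² + (6.4495)² + (28.6969)²) = √(906.7061) ≈ 30.1116,  v_1 = u/||u|| ≈ (0.2142, 0.2142, 0.953) (||v_1|| = 1).

λ_1 = 9.4495,  λ_2 = 4.5505,  λ_3 = 3;  v_1 ≈ (0.2142, 0.2142, 0.953)


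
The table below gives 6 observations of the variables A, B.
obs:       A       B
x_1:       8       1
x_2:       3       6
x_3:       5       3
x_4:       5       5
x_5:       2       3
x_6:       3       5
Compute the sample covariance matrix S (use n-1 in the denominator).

Step 1 — column means:
  mean(A) = (8 + 3 + 5 + 5 + 2 + 3) / 6 = 26/6 = 4.3333
  mean(B) = (1 + 6 + 3 + 5 + 3 + 5) / 6 = 23/6 = 3.8333

Step 2 — sample covariance S[i,j] = (1/(n-1)) · Σ_k (x_{k,i} - mean_i) · (x_{k,j} - mean_j), with n-1 = 5.
  S[A,A] = ((3.6667)·(3.6667) + (-1.3333)·(-1.3333) + (0.6667)·(0.6667) + (0.6667)·(0.6667) + (-2.3333)·(-2.3333) + (-1.3333)·(-1.3333)) / 5 = 23.3333/5 = 4.6667
  S[A,B] = ((3.6667)·(-2.8333) + (-1.3333)·(2.1667) + (0.6667)·(-0.8333) + (0.6667)·(1.1667) + (-2.3333)·(-0.8333) + (-1.3333)·(1.1667)) / 5 = -12.6667/5 = -2.5333
  S[B,B] = ((-2.8333)·(-2.8333) + (2.1667)·(2.1667) + (-0.8333)·(-0.8333) + (1.1667)·(1.1667) + (-0.8333)·(-0.8333) + (1.1667)·(1.1667)) / 5 = 16.8333/5 = 3.3667

S is symmetric (S[j,i] = S[i,j]). Assembling:

S = [[4.6667, -2.5333],
 [-2.5333, 3.3667]]


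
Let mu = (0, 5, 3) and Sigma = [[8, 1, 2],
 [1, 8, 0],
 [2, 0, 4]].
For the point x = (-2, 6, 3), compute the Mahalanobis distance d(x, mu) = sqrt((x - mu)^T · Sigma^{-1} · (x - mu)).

Step 1 — centre the observation: (x - mu) = (-2, 1, 0).

Step 2 — invert Sigma (cofactor / det for 3×3, or solve directly):
  Sigma^{-1} = [[0.1455, -0.0182, -0.0727],
 [-0.0182, 0.1273, 0.0091],
 [-0.0727, 0.0091, 0.2864]].

Step 3 — form the quadratic (x - mu)^T · Sigma^{-1} · (x - mu):
  Sigma^{-1} · (x - mu) = (-0.3091, 0.1636, 0.1545).
  (x - mu)^T · [Sigma^{-1} · (x - mu)] = (-2)·(-0.3091) + (1)·(0.1636) + (0)·(0.1545) = 0.7818.

Step 4 — take square root: d = √(0.7818) ≈ 0.8842.

d(x, mu) = √(0.7818) ≈ 0.8842


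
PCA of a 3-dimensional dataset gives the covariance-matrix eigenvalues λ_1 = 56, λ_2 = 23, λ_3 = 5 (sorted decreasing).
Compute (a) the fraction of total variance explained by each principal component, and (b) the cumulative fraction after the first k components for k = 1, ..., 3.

Step 1 — total variance = trace(Sigma) = Σ λ_i = 56 + 23 + 5 = 84.

Step 2 — fraction explained by component i = λ_i / Σ λ:
  PC1: 56/84 = 0.6667
  PC2: 23/84 = 0.2738
  PC3: 5/84 = 0.0595

Step 3 — cumulative fraction after k components = (λ_1 + ... + λ_k) / Σ λ:
  k = 1: 56/84 = 0.6667
  k = 2: (56 + 23)/84 = 79/84 = 0.9405
  k = 3: (56 + 23 + 5)/84 = 84/84 = 1

Summary (fraction, with percent):

explained: PC1 0.6667 (66.67%), PC2 0.2738 (27.38%), PC3 0.0595 (5.95%);  cumulative: 0.6667, 0.9405, 1


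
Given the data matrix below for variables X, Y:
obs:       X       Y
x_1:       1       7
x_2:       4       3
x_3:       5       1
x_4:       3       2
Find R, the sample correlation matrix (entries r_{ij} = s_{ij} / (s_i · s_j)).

Step 1 — column means:
  mean(X) = (1 + 4 + 5 + 3) / 4 = 13/4 = 3.25
  mean(Y) = (7 + 3 + 1 + 2) / 4 = 13/4 = 3.25

Step 2 — sample variances and covariances s[i,j] = (1/(n-1)) · Σ_k (x_{k,i} - mean_i) · (x_{k,j} - mean_j), with n-1 = 3:
  s[X,X] = ((-2.25)·(-2.25) + (0.75)·(0.75) + (1.75)·(1.75) + (-0.25)·(-0.25)) / 3 = 8.75/3 = 2.9167
  s[X,Y] = ((-2.25)·(3.75) + (0.75)·(-0.25) + (1.75)·(-2.25) + (-0.25)·(-1.25)) / 3 = -12.25/3 = -4.0833
  s[Y,Y] = ((3.75)·(3.75) + (-0.25)·(-0.25) + (-2.25)·(-2.25) + (-1.25)·(-1.25)) / 3 = 20.75/3 = 6.9167
  Sample standard deviations s_i = √(s[i,i]):
  s(X) = √(2.9167) = 1.7078
  s(Y) = √(6.9167) = 2.63

Step 3 — r_{ij} = s_{ij} / (s_i · s_j):
  r[X,X] = 1 (diagonal).
  r[X,Y] = -4.0833 / (1.7078 · 2.63) = -4.0833 / 4.4915 = -0.9091
  r[Y,Y] = 1 (diagonal).

R is symmetric with unit diagonal. Assembling:

R = [[1, -0.9091],
 [-0.9091, 1]]


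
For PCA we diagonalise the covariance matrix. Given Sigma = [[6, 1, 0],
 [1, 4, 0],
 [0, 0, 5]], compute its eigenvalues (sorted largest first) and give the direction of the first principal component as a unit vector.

Step 1 — characteristic polynomial p(λ) = det(λI - Sigma) = λ³ - tr·λ² + c_1·λ - det, where tr = trace, c_1 = sum of the principal 2×2 minors, det = det(Sigma):
  tr = 6 + 4 + 5 = 15,
  c_1 = (6·4 - (1)²) + (6·5 - (0)²) + (4·5 - (0)²) = 23 + 30 + 20 = 73,
  det = 6·(4·5 - (0)²) - (1)·((1)·5 - (0)·(0)) + (0)·((1)·(0) - 4·(0)) = 6·(20) - (1)·(5) + (0)·(0) = 115.
  So p(λ) = λ³ - 15λ² + 73λ - 115.
Step 2 — look for an integer root (rational root theorem: any rational root is an integer divisor of 115). Testing λ = 5:
  p(5) = 125 - 375 + 365 - 115 = 0  ✓
  Dividing out (λ - 5): p(λ) = (λ - 5)(λ² - 10λ + 23).
Step 3 — remaining eigenvalues from the quadratic λ² - 10λ + 23 = 0:
  Δ = 10² - 4·23 = 100 - 92 = 8,  λ = (10 ± √8)/2 = (10 ± 2.8284)/2 ≈ 6.4142 or 3.5858.
  Sorted: λ_1 = 6.4142,  λ_2 = 5,  λ_3 = 3.5858  (check: sum = 15 = tr ✓).

Step 4 — unit eigenvector for λ_1 ≈ 6.4142: v spans the null space of (Sigma - λ_1 I), whose rows are
  r_1 = (-0.4142, 1, 0),  r_2 = (1, -2.4142, 0),  r_3 = (0, 0, -1.4142).
  v is orthogonal to every row, so take v ∝ r_1 × r_3 = ((1)·(-1.4142) - (0)·(0), (0)·(0) - (-0.4142)·(-1.4142), (-0.4142)·(0) - (1)·(0)) ≈ (-1.4142, -0.5858, 0).
  Rescale (multiply by -1 so the first nonzero entry is positive): u = (1.4142, 0.5858, 0).
  ||u|| = √((1.4142)² + (0.5858)² + (0)²) = √(2.3431) ≈ 1.5307,  v_1 = u/||u|| ≈ (0.9239, 0.3827, 0) (||v_1|| = 1).

λ_1 = 6.4142,  λ_2 = 5,  λ_3 = 3.5858;  v_1 ≈ (0.9239, 0.3827, 0)


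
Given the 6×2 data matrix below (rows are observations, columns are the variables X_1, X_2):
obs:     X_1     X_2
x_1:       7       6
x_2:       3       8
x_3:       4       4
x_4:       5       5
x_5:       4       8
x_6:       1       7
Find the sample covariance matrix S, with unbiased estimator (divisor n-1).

Step 1 — column means:
  mean(X_1) = (7 + 3 + 4 + 5 + 4 + 1) / 6 = 24/6 = 4
  mean(X_2) = (6 + 8 + 4 + 5 + 8 + 7) / 6 = 38/6 = 6.3333

Step 2 — sample covariance S[i,j] = (1/(n-1)) · Σ_k (x_{k,i} - mean_i) · (x_{k,j} - mean_j), with n-1 = 5.
  S[X_1,X_1] = ((3)·(3) + (-1)·(-1) + (0)·(0) + (1)·(1) + (0)·(0) + (-3)·(-3)) / 5 = 20/5 = 4
  S[X_1,X_2] = ((3)·(-0.3333) + (-1)·(1.6667) + (0)·(-2.3333) + (1)·(-1.3333) + (0)·(1.6667) + (-3)·(0.6667)) / 5 = -6/5 = -1.2
  S[X_2,X_2] = ((-0.3333)·(-0.3333) + (1.6667)·(1.6667) + (-2.3333)·(-2.3333) + (-1.3333)·(-1.3333) + (1.6667)·(1.6667) + (0.6667)·(0.6667)) / 5 = 13.3333/5 = 2.6667

S is symmetric (S[j,i] = S[i,j]). Assembling:

S = [[4, -1.2],
 [-1.2, 2.6667]]


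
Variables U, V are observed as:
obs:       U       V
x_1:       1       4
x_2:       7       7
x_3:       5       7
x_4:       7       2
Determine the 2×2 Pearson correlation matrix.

Step 1 — column means:
  mean(U) = (1 + 7 + 5 + 7) / 4 = 20/4 = 5
  mean(V) = (4 + 7 + 7 + 2) / 4 = 20/4 = 5

Step 2 — sample variances and covariances s[i,j] = (1/(n-1)) · Σ_k (x_{k,i} - mean_i) · (x_{k,j} - mean_j), with n-1 = 3:
  s[U,U] = ((-4)·(-4) + (2)·(2) + (0)·(0) + (2)·(2)) / 3 = 24/3 = 8
  s[U,V] = ((-4)·(-1) + (2)·(2) + (0)·(2) + (2)·(-3)) / 3 = 2/3 = 0.6667
  s[V,V] = ((-1)·(-1) + (2)·(2) + (2)·(2) + (-3)·(-3)) / 3 = 18/3 = 6
  Sample standard deviations s_i = √(s[i,i]):
  s(U) = √(8) = 2.8284
  s(V) = √(6) = 2.4495

Step 3 — r_{ij} = s_{ij} / (s_i · s_j):
  r[U,U] = 1 (diagonal).
  r[U,V] = 0.6667 / (2.8284 · 2.4495) = 0.6667 / 6.9282 = 0.0962
  r[V,V] = 1 (diagonal).

R is symmetric with unit diagonal. Assembling:

R = [[1, 0.0962],
 [0.0962, 1]]


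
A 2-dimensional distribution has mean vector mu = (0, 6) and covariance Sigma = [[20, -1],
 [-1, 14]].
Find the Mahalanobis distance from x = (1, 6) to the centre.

Step 1 — centre the observation: (x - mu) = (1, 0).

Step 2 — invert Sigma. det(Sigma) = 20·14 - (-1)² = 279.
  Sigma^{-1} = (1/det) · [[d, -b], [-b, a]] = [[0.0502, 0.0036],
 [0.0036, 0.0717]].

Step 3 — form the quadratic (x - mu)^T · Sigma^{-1} · (x - mu):
  Sigma^{-1} · (x - mu) = (0.0502, 0.0036).
  (x - mu)^T · [Sigma^{-1} · (x - mu)] = (1)·(0.0502) + (0)·(0.0036) = 0.0502.

Step 4 — take square root: d = √(0.0502) ≈ 0.224.

d(x, mu) = √(0.0502) ≈ 0.224


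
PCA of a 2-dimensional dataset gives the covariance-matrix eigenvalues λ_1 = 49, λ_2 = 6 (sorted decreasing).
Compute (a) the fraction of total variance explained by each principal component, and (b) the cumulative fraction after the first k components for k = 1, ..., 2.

Step 1 — total variance = trace(Sigma) = Σ λ_i = 49 + 6 = 55.

Step 2 — fraction explained by component i = λ_i / Σ λ:
  PC1: 49/55 = 0.8909
  PC2: 6/55 = 0.1091

Step 3 — cumulative fraction after k components = (λ_1 + ... + λ_k) / Σ λ:
  k = 1: 49/55 = 0.8909
  k = 2: (49 + 6)/55 = 55/55 = 1

Summary (fraction, with percent):

explained: PC1 0.8909 (89.09%), PC2 0.1091 (10.91%);  cumulative: 0.8909, 1


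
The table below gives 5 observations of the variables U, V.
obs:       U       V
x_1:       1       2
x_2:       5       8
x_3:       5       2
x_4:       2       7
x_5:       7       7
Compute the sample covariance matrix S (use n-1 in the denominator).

Step 1 — column means:
  mean(U) = (1 + 5 + 5 + 2 + 7) / 5 = 20/5 = 4
  mean(V) = (2 + 8 + 2 + 7 + 7) / 5 = 26/5 = 5.2

Step 2 — sample covariance S[i,j] = (1/(n-1)) · Σ_k (x_{k,i} - mean_i) · (x_{k,j} - mean_j), with n-1 = 4.
  S[U,U] = ((-3)·(-3) + (1)·(1) + (1)·(1) + (-2)·(-2) + (3)·(3)) / 4 = 24/4 = 6
  S[U,V] = ((-3)·(-3.2) + (1)·(2.8) + (1)·(-3.2) + (-2)·(1.8) + (3)·(1.8)) / 4 = 11/4 = 2.75
  S[V,V] = ((-3.2)·(-3.2) + (2.8)·(2.8) + (-3.2)·(-3.2) + (1.8)·(1.8) + (1.8)·(1.8)) / 4 = 34.8/4 = 8.7

S is symmetric (S[j,i] = S[i,j]). Assembling:

S = [[6, 2.75],
 [2.75, 8.7]]


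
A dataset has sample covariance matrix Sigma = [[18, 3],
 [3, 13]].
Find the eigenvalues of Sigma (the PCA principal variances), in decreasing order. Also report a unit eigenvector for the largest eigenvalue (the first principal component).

Step 1 — characteristic polynomial of 2×2 Sigma:
  det(Sigma - λI) = λ² - trace · λ + det = 0.
  trace = 18 + 13 = 31, det = 18·13 - (3)² = 225.
Step 2 — discriminant:
  Δ = trace² - 4·det = 961 - 900 = 61.
Step 3 — eigenvalues:
  λ = (trace ± √Δ)/2 = (31 ± 7.8102)/2,
  λ_1 = 19.4051,  λ_2 = 11.5949.

Step 4 — unit eigenvector for λ_1: solve (Sigma - λ_1 I)v = 0. First row:
  (18 - 19.4051)·v_x + (3)·v_y = 0, i.e. (-1.4051)·v_x + (3)·v_y = 0,
  so v ∝ (b, λ_1 - a) = (3, 1.4051) = u.
  ||u|| = √((3)² + (1.4051)²) = √(10.9744) ≈ 3.3128,
  v_1 = u/||u|| ≈ (0.9056, 0.4242) (||v_1|| = 1).

λ_1 = 19.4051,  λ_2 = 11.5949;  v_1 ≈ (0.9056, 0.4242)


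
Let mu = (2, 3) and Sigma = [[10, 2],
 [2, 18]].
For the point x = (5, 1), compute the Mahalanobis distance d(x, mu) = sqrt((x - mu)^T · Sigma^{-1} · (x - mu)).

Step 1 — centre the observation: (x - mu) = (3, -2).

Step 2 — invert Sigma. det(Sigma) = 10·18 - (2)² = 176.
  Sigma^{-1} = (1/det) · [[d, -b], [-b, a]] = [[0.1023, -0.0114],
 [-0.0114, 0.0568]].

Step 3 — form the quadratic (x - mu)^T · Sigma^{-1} · (x - mu):
  Sigma^{-1} · (x - mu) = (0.3295, -0.1477).
  (x - mu)^T · [Sigma^{-1} · (x - mu)] = (3)·(0.3295) + (-2)·(-0.1477) = 1.2841.

Step 4 — take square root: d = √(1.2841) ≈ 1.1332.

d(x, mu) = √(1.2841) ≈ 1.1332


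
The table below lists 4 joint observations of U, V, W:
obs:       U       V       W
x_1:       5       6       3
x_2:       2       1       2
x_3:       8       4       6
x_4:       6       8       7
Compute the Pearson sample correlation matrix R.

Step 1 — column means:
  mean(U) = (5 + 2 + 8 + 6) / 4 = 21/4 = 5.25
  mean(V) = (6 + 1 + 4 + 8) / 4 = 19/4 = 4.75
  mean(W) = (3 + 2 + 6 + 7) / 4 = 18/4 = 4.5

Step 2 — sample variances and covariances s[i,j] = (1/(n-1)) · Σ_k (x_{k,i} - mean_i) · (x_{k,j} - mean_j), with n-1 = 3:
  s[U,U] = ((-0.25)·(-0.25) + (-3.25)·(-3.25) + (2.75)·(2.75) + (0.75)·(0.75)) / 3 = 18.75/3 = 6.25
  s[U,V] = ((-0.25)·(1.25) + (-3.25)·(-3.75) + (2.75)·(-0.75) + (0.75)·(3.25)) / 3 = 12.25/3 = 4.0833
  s[U,W] = ((-0.25)·(-1.5) + (-3.25)·(-2.5) + (2.75)·(1.5) + (0.75)·(2.5)) / 3 = 14.5/3 = 4.8333
  s[V,V] = ((1.25)·(1.25) + (-3.75)·(-3.75) + (-0.75)·(-0.75) + (3.25)·(3.25)) / 3 = 26.75/3 = 8.9167
  s[V,W] = ((1.25)·(-1.5) + (-3.75)·(-2.5) + (-0.75)·(1.5) + (3.25)·(2.5)) / 3 = 14.5/3 = 4.8333
  s[W,W] = ((-1.5)·(-1.5) + (-2.5)·(-2.5) + (1.5)·(1.5) + (2.5)·(2.5)) / 3 = 17/3 = 5.6667
  Sample standard deviations s_i = √(s[i,i]):
  s(U) = √(6.25) = 2.5
  s(V) = √(8.9167) = 2.9861
  s(W) = √(5.6667) = 2.3805

Step 3 — r_{ij} = s_{ij} / (s_i · s_j):
  r[U,U] = 1 (diagonal).
  r[U,V] = 4.0833 / (2.5 · 2.9861) = 4.0833 / 7.4652 = 0.547
  r[U,W] = 4.8333 / (2.5 · 2.3805) = 4.8333 / 5.9512 = 0.8122
  r[V,V] = 1 (diagonal).
  r[V,W] = 4.8333 / (2.9861 · 2.3805) = 4.8333 / 7.1083 = 0.68
  r[W,W] = 1 (diagonal).

R is symmetric with unit diagonal. Assembling:

R = [[1, 0.547, 0.8122],
 [0.547, 1, 0.68],
 [0.8122, 0.68, 1]]


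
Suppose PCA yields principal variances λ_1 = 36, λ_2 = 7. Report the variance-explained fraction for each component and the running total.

Step 1 — total variance = trace(Sigma) = Σ λ_i = 36 + 7 = 43.

Step 2 — fraction explained by component i = λ_i / Σ λ:
  PC1: 36/43 = 0.8372
  PC2: 7/43 = 0.1628

Step 3 — cumulative fraction after k components = (λ_1 + ... + λ_k) / Σ λ:
  k = 1: 36/43 = 0.8372
  k = 2: (36 + 7)/43 = 43/43 = 1

Summary (fraction, with percent):

explained: PC1 0.8372 (83.72%), PC2 0.1628 (16.28%);  cumulative: 0.8372, 1


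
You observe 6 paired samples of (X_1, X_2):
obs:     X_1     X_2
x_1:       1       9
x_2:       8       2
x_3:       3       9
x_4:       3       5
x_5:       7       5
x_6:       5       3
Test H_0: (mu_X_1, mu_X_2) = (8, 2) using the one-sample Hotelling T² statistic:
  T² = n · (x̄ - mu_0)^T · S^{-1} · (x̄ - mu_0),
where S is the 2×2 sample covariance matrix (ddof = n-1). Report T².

Step 1 — sample mean vector:
  mean(X_1) = (1 + 8 + 3 + 3 + 7 + 5) / 6 = 27/6 = 4.5
  mean(X_2) = (9 + 2 + 9 + 5 + 5 + 3) / 6 = 33/6 = 5.5
  x̄ = (4.5, 5.5),  deviation x̄ - mu_0 = (4.5, 5.5) - (8, 2) = (-3.5, 3.5).

Step 2 — sample covariance matrix, S[i,j] = (1/(n-1)) · Σ_k (x_{k,i} - mean_i) · (x_{k,j} - mean_j), divisor n-1 = 5:
  S[X_1,X_1] = ((-3.5)·(-3.5) + (3.5)·(3.5) + (-1.5)·(-1.5) + (-1.5)·(-1.5) + (2.5)·(2.5) + (0.5)·(0.5)) / 5 = 35.5/5 = 7.1
  S[X_1,X_2] = ((-3.5)·(3.5) + (3.5)·(-3.5) + (-1.5)·(3.5) + (-1.5)·(-0.5) + (2.5)·(-0.5) + (0.5)·(-2.5)) / 5 = -31.5/5 = -6.3
  S[X_2,X_2] = ((3.5)·(3.5) + (-3.5)·(-3.5) + (3.5)·(3.5) + (-0.5)·(-0.5) + (-0.5)·(-0.5) + (-2.5)·(-2.5)) / 5 = 43.5/5 = 8.7
  S = [[7.1, -6.3],
 [-6.3, 8.7]].

Step 3 — invert S. det(S) = 7.1·8.7 - (-6.3)² = 22.08.
  S^{-1} = (1/det) · [[d, -b], [-b, a]] = [[0.394, 0.2853],
 [0.2853, 0.3216]].

Step 4 — quadratic form (x̄ - mu_0)^T · S^{-1} · (x̄ - mu_0):
  S^{-1} · (x̄ - mu_0) = (-0.3804, 0.1268),
  (x̄ - mu_0)^T · [...] = (-3.5)·(-0.3804) + (3.5)·(0.1268) = 1.7754.

Step 5 — scale by n: T² = 6 · 1.7754 = 10.6522.

T² ≈ 10.6522


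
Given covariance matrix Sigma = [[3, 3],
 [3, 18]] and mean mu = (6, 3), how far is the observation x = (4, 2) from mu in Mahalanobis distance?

Step 1 — centre the observation: (x - mu) = (-2, -1).

Step 2 — invert Sigma. det(Sigma) = 3·18 - (3)² = 45.
  Sigma^{-1} = (1/det) · [[d, -b], [-b, a]] = [[0.4, -0.0667],
 [-0.0667, 0.0667]].

Step 3 — form the quadratic (x - mu)^T · Sigma^{-1} · (x - mu):
  Sigma^{-1} · (x - mu) = (-0.7333, 0.0667).
  (x - mu)^T · [Sigma^{-1} · (x - mu)] = (-2)·(-0.7333) + (-1)·(0.0667) = 1.4.

Step 4 — take square root: d = √(1.4) ≈ 1.1832.

d(x, mu) = √(1.4) ≈ 1.1832


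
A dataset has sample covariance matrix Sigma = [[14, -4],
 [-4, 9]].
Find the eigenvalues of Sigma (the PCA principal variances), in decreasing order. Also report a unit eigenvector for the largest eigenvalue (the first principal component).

Step 1 — characteristic polynomial of 2×2 Sigma:
  det(Sigma - λI) = λ² - trace · λ + det = 0.
  trace = 14 + 9 = 23, det = 14·9 - (-4)² = 110.
Step 2 — discriminant:
  Δ = trace² - 4·det = 529 - 440 = 89.
Step 3 — eigenvalues:
  λ = (trace ± √Δ)/2 = (23 ± 9.434)/2,
  λ_1 = 16.217,  λ_2 = 6.783.

Step 4 — unit eigenvector for λ_1: solve (Sigma - λ_1 I)v = 0. First row:
  (14 - 16.217)·v_x + (-4)·v_y = 0, i.e. (-2.217)·v_x + (-4)·v_y = 0,
  so v ∝ (b, λ_1 - a) = (-4, 2.217); multiply by -1 so the first entry is positive: u = (4, -2.217).
  ||u|| = √((4)² + (-2.217)²) = √(20.915) ≈ 4.5733,
  v_1 = u/||u|| ≈ (0.8746, -0.4848) (||v_1|| = 1).

λ_1 = 16.217,  λ_2 = 6.783;  v_1 ≈ (0.8746, -0.4848)


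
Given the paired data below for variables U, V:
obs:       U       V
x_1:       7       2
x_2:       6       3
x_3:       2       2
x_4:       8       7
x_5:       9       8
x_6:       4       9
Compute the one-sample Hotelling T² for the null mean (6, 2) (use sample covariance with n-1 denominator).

Step 1 — sample mean vector:
  mean(U) = (7 + 6 + 2 + 8 + 9 + 4) / 6 = 36/6 = 6
  mean(V) = (2 + 3 + 2 + 7 + 8 + 9) / 6 = 31/6 = 5.1667
  x̄ = (6, 5.1667),  deviation x̄ - mu_0 = (6, 5.1667) - (6, 2) = (0, 3.1667).

Step 2 — sample covariance matrix, S[i,j] = (1/(n-1)) · Σ_k (x_{k,i} - mean_i) · (x_{k,j} - mean_j), divisor n-1 = 5:
  S[U,U] = ((1)·(1) + (0)·(0) + (-4)·(-4) + (2)·(2) + (3)·(3) + (-2)·(-2)) / 5 = 34/5 = 6.8
  S[U,V] = ((1)·(-3.1667) + (0)·(-2.1667) + (-4)·(-3.1667) + (2)·(1.8333) + (3)·(2.8333) + (-2)·(3.8333)) / 5 = 14/5 = 2.8
  S[V,V] = ((-3.1667)·(-3.1667) + (-2.1667)·(-2.1667) + (-3.1667)·(-3.1667) + (1.8333)·(1.8333) + (2.8333)·(2.8333) + (3.8333)·(3.8333)) / 5 = 50.8333/5 = 10.1667
  S = [[6.8, 2.8],
 [2.8, 10.1667]].

Step 3 — invert S. det(S) = 6.8·10.1667 - (2.8)² = 61.2933.
  S^{-1} = (1/det) · [[d, -b], [-b, a]] = [[0.1659, -0.0457],
 [-0.0457, 0.1109]].

Step 4 — quadratic form (x̄ - mu_0)^T · S^{-1} · (x̄ - mu_0):
  S^{-1} · (x̄ - mu_0) = (-0.1447, 0.3513),
  (x̄ - mu_0)^T · [...] = (0)·(-0.1447) + (3.1667)·(0.3513) = 1.1125.

Step 5 — scale by n: T² = 6 · 1.1125 = 6.675.

T² ≈ 6.675


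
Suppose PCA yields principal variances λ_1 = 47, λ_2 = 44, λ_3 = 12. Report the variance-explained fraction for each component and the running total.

Step 1 — total variance = trace(Sigma) = Σ λ_i = 47 + 44 + 12 = 103.

Step 2 — fraction explained by component i = λ_i / Σ λ:
  PC1: 47/103 = 0.4563
  PC2: 44/103 = 0.4272
  PC3: 12/103 = 0.1165

Step 3 — cumulative fraction after k components = (λ_1 + ... + λ_k) / Σ λ:
  k = 1: 47/103 = 0.4563
  k = 2: (47 + 44)/103 = 91/103 = 0.8835
  k = 3: (47 + 44 + 12)/103 = 103/103 = 1

Summary (fraction, with percent):

explained: PC1 0.4563 (45.63%), PC2 0.4272 (42.72%), PC3 0.1165 (11.65%);  cumulative: 0.4563, 0.8835, 1


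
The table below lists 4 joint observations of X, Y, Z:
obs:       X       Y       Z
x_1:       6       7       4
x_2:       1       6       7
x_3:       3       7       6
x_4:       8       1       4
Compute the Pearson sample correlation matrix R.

Step 1 — column means:
  mean(X) = (6 + 1 + 3 + 8) / 4 = 18/4 = 4.5
  mean(Y) = (7 + 6 + 7 + 1) / 4 = 21/4 = 5.25
  mean(Z) = (4 + 7 + 6 + 4) / 4 = 21/4 = 5.25

Step 2 — sample variances and covariances s[i,j] = (1/(n-1)) · Σ_k (x_{k,i} - mean_i) · (x_{k,j} - mean_j), with n-1 = 3:
  s[X,X] = ((1.5)·(1.5) + (-3.5)·(-3.5) + (-1.5)·(-1.5) + (3.5)·(3.5)) / 3 = 29/3 = 9.6667
  s[X,Y] = ((1.5)·(1.75) + (-3.5)·(0.75) + (-1.5)·(1.75) + (3.5)·(-4.25)) / 3 = -17.5/3 = -5.8333
  s[X,Z] = ((1.5)·(-1.25) + (-3.5)·(1.75) + (-1.5)·(0.75) + (3.5)·(-1.25)) / 3 = -13.5/3 = -4.5
  s[Y,Y] = ((1.75)·(1.75) + (0.75)·(0.75) + (1.75)·(1.75) + (-4.25)·(-4.25)) / 3 = 24.75/3 = 8.25
  s[Y,Z] = ((1.75)·(-1.25) + (0.75)·(1.75) + (1.75)·(0.75) + (-4.25)·(-1.25)) / 3 = 5.75/3 = 1.9167
  s[Z,Z] = ((-1.25)·(-1.25) + (1.75)·(1.75) + (0.75)·(0.75) + (-1.25)·(-1.25)) / 3 = 6.75/3 = 2.25
  Sample standard deviations s_i = √(s[i,i]):
  s(X) = √(9.6667) = 3.1091
  s(Y) = √(8.25) = 2.8723
  s(Z) = √(2.25) = 1.5

Step 3 — r_{ij} = s_{ij} / (s_i · s_j):
  r[X,X] = 1 (diagonal).
  r[X,Y] = -5.8333 / (3.1091 · 2.8723) = -5.8333 / 8.9303 = -0.6532
  r[X,Z] = -4.5 / (3.1091 · 1.5) = -4.5 / 4.6637 = -0.9649
  r[Y,Y] = 1 (diagonal).
  r[Y,Z] = 1.9167 / (2.8723 · 1.5) = 1.9167 / 4.3084 = 0.4449
  r[Z,Z] = 1 (diagonal).

R is symmetric with unit diagonal. Assembling:

R = [[1, -0.6532, -0.9649],
 [-0.6532, 1, 0.4449],
 [-0.9649, 0.4449, 1]]


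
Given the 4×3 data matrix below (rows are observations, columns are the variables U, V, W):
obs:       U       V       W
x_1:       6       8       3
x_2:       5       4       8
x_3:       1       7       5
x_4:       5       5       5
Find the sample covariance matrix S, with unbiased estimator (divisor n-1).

Step 1 — column means:
  mean(U) = (6 + 5 + 1 + 5) / 4 = 17/4 = 4.25
  mean(V) = (8 + 4 + 7 + 5) / 4 = 24/4 = 6
  mean(W) = (3 + 8 + 5 + 5) / 4 = 21/4 = 5.25

Step 2 — sample covariance S[i,j] = (1/(n-1)) · Σ_k (x_{k,i} - mean_i) · (x_{k,j} - mean_j), with n-1 = 3.
  S[U,U] = ((1.75)·(1.75) + (0.75)·(0.75) + (-3.25)·(-3.25) + (0.75)·(0.75)) / 3 = 14.75/3 = 4.9167
  S[U,V] = ((1.75)·(2) + (0.75)·(-2) + (-3.25)·(1) + (0.75)·(-1)) / 3 = -2/3 = -0.6667
  S[U,W] = ((1.75)·(-2.25) + (0.75)·(2.75) + (-3.25)·(-0.25) + (0.75)·(-0.25)) / 3 = -1.25/3 = -0.4167
  S[V,V] = ((2)·(2) + (-2)·(-2) + (1)·(1) + (-1)·(-1)) / 3 = 10/3 = 3.3333
  S[V,W] = ((2)·(-2.25) + (-2)·(2.75) + (1)·(-0.25) + (-1)·(-0.25)) / 3 = -10/3 = -3.3333
  S[W,W] = ((-2.25)·(-2.25) + (2.75)·(2.75) + (-0.25)·(-0.25) + (-0.25)·(-0.25)) / 3 = 12.75/3 = 4.25

S is symmetric (S[j,i] = S[i,j]). Assembling:

S = [[4.9167, -0.6667, -0.4167],
 [-0.6667, 3.3333, -3.3333],
 [-0.4167, -3.3333, 4.25]]


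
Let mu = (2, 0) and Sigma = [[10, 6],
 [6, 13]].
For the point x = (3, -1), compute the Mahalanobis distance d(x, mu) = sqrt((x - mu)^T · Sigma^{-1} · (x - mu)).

Step 1 — centre the observation: (x - mu) = (1, -1).

Step 2 — invert Sigma. det(Sigma) = 10·13 - (6)² = 94.
  Sigma^{-1} = (1/det) · [[d, -b], [-b, a]] = [[0.1383, -0.0638],
 [-0.0638, 0.1064]].

Step 3 — form the quadratic (x - mu)^T · Sigma^{-1} · (x - mu):
  Sigma^{-1} · (x - mu) = (0.2021, -0.1702).
  (x - mu)^T · [Sigma^{-1} · (x - mu)] = (1)·(0.2021) + (-1)·(-0.1702) = 0.3723.

Step 4 — take square root: d = √(0.3723) ≈ 0.6102.

d(x, mu) = √(0.3723) ≈ 0.6102


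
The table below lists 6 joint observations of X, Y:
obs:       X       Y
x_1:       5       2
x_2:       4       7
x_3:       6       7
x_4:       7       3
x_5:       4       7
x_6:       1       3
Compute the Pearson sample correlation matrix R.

Step 1 — column means:
  mean(X) = (5 + 4 + 6 + 7 + 4 + 1) / 6 = 27/6 = 4.5
  mean(Y) = (2 + 7 + 7 + 3 + 7 + 3) / 6 = 29/6 = 4.8333

Step 2 — sample variances and covariances s[i,j] = (1/(n-1)) · Σ_k (x_{k,i} - mean_i) · (x_{k,j} - mean_j), with n-1 = 5:
  s[X,X] = ((0.5)·(0.5) + (-0.5)·(-0.5) + (1.5)·(1.5) + (2.5)·(2.5) + (-0.5)·(-0.5) + (-3.5)·(-3.5)) / 5 = 21.5/5 = 4.3
  s[X,Y] = ((0.5)·(-2.8333) + (-0.5)·(2.1667) + (1.5)·(2.1667) + (2.5)·(-1.8333) + (-0.5)·(2.1667) + (-3.5)·(-1.8333)) / 5 = 1.5/5 = 0.3
  s[Y,Y] = ((-2.8333)·(-2.8333) + (2.1667)·(2.1667) + (2.1667)·(2.1667) + (-1.8333)·(-1.8333) + (2.1667)·(2.1667) + (-1.8333)·(-1.8333)) / 5 = 28.8333/5 = 5.7667
  Sample standard deviations s_i = √(s[i,i]):
  s(X) = √(4.3) = 2.0736
  s(Y) = √(5.7667) = 2.4014

Step 3 — r_{ij} = s_{ij} / (s_i · s_j):
  r[X,X] = 1 (diagonal).
  r[X,Y] = 0.3 / (2.0736 · 2.4014) = 0.3 / 4.9796 = 0.0602
  r[Y,Y] = 1 (diagonal).

R is symmetric with unit diagonal. Assembling:

R = [[1, 0.0602],
 [0.0602, 1]]
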